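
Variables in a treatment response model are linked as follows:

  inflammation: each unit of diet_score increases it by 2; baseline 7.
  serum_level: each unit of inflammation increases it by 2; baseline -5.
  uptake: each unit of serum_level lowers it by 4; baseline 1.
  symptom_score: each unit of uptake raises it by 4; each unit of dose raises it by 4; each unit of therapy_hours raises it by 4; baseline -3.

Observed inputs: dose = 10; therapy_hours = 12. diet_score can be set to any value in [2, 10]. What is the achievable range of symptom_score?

Substituting into the serum_level equation gives serum_level = 4*diet_score + 9.
Substituting into the uptake equation gives uptake = -16*diet_score - 35.
symptom_score becomes -64*diet_score - 55.
Linear in diet_score, so extremes are at the endpoints: diet_score = 2 gives symptom_score = -183; diet_score = 10 gives symptom_score = -695.

-695 to -183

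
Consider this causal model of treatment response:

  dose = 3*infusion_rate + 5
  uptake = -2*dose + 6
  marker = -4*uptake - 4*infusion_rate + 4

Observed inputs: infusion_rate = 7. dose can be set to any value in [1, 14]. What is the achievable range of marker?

-40 to 64

Intervening on dose fixes its value directly, overriding its dependence on infusion_rate.
Substituting into the marker equation gives marker = 8*dose - 48.
Linear in dose, so extremes are at the endpoints: dose = 1 gives marker = -40; dose = 14 gives marker = 64.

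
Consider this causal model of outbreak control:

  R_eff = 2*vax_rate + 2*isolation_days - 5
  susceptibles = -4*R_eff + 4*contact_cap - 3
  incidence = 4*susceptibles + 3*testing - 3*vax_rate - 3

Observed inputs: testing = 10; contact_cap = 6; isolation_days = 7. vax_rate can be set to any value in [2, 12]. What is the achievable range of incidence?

-453 to -103

Substituting into the R_eff equation gives R_eff = 2*vax_rate + 9.
This gives susceptibles = -8*vax_rate - 15.
Substituting into the incidence equation gives incidence = -35*vax_rate - 33.
Linear in vax_rate, so extremes are at the endpoints: vax_rate = 2 gives incidence = -103; vax_rate = 12 gives incidence = -453.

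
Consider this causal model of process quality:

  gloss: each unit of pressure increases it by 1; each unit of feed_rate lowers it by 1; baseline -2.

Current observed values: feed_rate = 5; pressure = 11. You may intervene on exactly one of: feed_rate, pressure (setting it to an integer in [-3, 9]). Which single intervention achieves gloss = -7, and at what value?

set pressure = 0

Intervening on feed_rate: gloss = -feed_rate + 9. Reaching -7 requires feed_rate = 16, outside [-3, 9].
Intervening on pressure: with other inputs at their observed values, gloss = pressure - 7. Solving for -7 gives pressure = 0, within [-3, 9].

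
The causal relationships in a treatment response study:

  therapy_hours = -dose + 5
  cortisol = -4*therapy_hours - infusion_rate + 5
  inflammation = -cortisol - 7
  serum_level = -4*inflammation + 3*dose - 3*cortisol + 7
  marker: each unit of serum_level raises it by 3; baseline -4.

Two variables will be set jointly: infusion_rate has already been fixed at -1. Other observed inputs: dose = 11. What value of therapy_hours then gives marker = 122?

With infusion_rate held at -1:
Intervening on therapy_hours fixes its value directly, overriding its dependence on dose.
Substituting into the cortisol equation gives cortisol = -4*therapy_hours + 6.
So inflammation = 4*therapy_hours - 13.
serum_level becomes -4*therapy_hours + 74.
This gives marker = -12*therapy_hours + 218.
Solve -12*therapy_hours + 218 = 122: therapy_hours = (122 - 218) / -12 = 8.

therapy_hours = 8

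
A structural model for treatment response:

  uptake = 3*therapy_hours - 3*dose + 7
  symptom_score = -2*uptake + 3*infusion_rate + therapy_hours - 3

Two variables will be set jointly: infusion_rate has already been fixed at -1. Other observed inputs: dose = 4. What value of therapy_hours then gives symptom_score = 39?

With infusion_rate held at -1:
Substituting into the uptake equation gives uptake = 3*therapy_hours - 5.
Substituting into the symptom_score equation gives symptom_score = -5*therapy_hours + 4.
Solve -5*therapy_hours + 4 = 39: therapy_hours = (39 - 4) / -5 = -7.

therapy_hours = -7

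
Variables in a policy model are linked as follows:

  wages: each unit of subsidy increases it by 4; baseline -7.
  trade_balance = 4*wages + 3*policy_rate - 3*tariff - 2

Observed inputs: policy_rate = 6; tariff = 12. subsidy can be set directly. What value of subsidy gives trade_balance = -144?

subsidy = -6

Substituting into the trade_balance equation gives trade_balance = 16*subsidy - 48.
Solve 16*subsidy - 48 = -144: subsidy = (-144 + 48) / 16 = -6.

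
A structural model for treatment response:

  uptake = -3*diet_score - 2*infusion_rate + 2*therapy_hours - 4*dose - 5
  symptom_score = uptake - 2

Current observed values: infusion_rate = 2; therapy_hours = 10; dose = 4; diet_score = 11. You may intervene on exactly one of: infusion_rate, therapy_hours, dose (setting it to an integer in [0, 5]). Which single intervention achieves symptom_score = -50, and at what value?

Intervening on infusion_rate: symptom_score = -2*infusion_rate - 36. Reaching -50 requires infusion_rate = 7, outside [0, 5].
Intervening on therapy_hours: with other inputs at their observed values, symptom_score = 2*therapy_hours - 60. Solving for -50 gives therapy_hours = 5, within [0, 5].
Intervening on dose: symptom_score = -4*dose - 24. Reaching -50 requires dose = 13/2, not an integer.

set therapy_hours = 5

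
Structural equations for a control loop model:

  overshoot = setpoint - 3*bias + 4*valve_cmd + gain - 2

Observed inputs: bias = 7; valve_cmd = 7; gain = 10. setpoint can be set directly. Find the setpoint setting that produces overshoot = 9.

Substituting into the overshoot equation gives overshoot = setpoint + 15.
Solve setpoint + 15 = 9: setpoint = (9 - 15) / 1 = -6.

setpoint = -6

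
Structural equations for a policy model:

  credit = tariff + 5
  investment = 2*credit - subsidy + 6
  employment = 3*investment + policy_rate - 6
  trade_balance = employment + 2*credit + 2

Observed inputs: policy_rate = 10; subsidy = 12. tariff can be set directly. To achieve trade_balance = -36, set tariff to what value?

Substituting into the investment equation gives investment = 2*tariff + 4.
So employment = 6*tariff + 16.
Substituting into the trade_balance equation gives trade_balance = 8*tariff + 28.
Solve 8*tariff + 28 = -36: tariff = (-36 - 28) / 8 = -8.

tariff = -8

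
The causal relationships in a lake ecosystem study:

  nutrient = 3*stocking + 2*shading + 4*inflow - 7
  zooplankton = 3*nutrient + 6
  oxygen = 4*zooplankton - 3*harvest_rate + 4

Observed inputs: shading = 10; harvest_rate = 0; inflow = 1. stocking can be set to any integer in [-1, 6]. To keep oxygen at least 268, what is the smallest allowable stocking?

stocking = 1

Substituting into the nutrient equation gives nutrient = 3*stocking + 17.
Substituting into the zooplankton equation gives zooplankton = 9*stocking + 57.
So oxygen = 36*stocking + 232.
Require 36*stocking + 232 ≥ 268, so stocking ≥ 1.
The smallest integer in [-1, 6] satisfying this is 1.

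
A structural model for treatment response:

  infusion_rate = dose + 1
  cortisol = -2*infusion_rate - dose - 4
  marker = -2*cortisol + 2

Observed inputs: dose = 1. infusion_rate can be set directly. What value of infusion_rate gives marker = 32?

infusion_rate = 5

Intervening on infusion_rate fixes its value directly, overriding its dependence on dose.
Substituting into the cortisol equation gives cortisol = -2*infusion_rate - 5.
Substituting into the marker equation gives marker = 4*infusion_rate + 12.
Solve 4*infusion_rate + 12 = 32: infusion_rate = (32 - 12) / 4 = 5.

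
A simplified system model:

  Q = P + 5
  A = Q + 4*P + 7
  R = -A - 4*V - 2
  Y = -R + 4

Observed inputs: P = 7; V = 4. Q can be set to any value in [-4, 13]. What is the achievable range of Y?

Intervening on Q fixes its value directly, overriding its dependence on P.
Substituting into the A equation gives A = Q + 35.
This gives R = -Q - 53.
Substituting into the Y equation gives Y = Q + 57.
Linear in Q, so extremes are at the endpoints: Q = -4 gives Y = 53; Q = 13 gives Y = 70.

53 to 70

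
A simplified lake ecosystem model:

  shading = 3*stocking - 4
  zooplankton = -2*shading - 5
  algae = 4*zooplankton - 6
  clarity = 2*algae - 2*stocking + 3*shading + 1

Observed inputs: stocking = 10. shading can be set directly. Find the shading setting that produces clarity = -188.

shading = 9

Intervening on shading fixes its value directly, overriding its dependence on stocking.
Substituting into the algae equation gives algae = -8*shading - 26.
So clarity = -13*shading - 71.
Solve -13*shading - 71 = -188: shading = (-188 + 71) / -13 = 9.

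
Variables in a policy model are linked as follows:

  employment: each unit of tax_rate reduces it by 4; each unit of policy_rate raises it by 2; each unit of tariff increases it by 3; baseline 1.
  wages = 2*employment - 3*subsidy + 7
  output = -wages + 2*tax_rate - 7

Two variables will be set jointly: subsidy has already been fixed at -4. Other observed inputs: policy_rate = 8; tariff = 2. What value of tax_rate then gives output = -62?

tax_rate = 1

With subsidy held at -4:
Substituting into the employment equation gives employment = -4*tax_rate + 23.
wages becomes -8*tax_rate + 65.
This gives output = 10*tax_rate - 72.
Solve 10*tax_rate - 72 = -62: tax_rate = (-62 + 72) / 10 = 1.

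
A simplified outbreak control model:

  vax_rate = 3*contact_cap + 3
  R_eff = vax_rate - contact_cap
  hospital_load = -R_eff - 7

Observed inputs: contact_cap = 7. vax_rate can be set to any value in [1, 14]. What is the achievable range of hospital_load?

Intervening on vax_rate fixes its value directly, overriding its dependence on contact_cap.
Substituting into the R_eff equation gives R_eff = vax_rate - 7.
Substituting into the hospital_load equation gives hospital_load = -vax_rate.
Linear in vax_rate, so extremes are at the endpoints: vax_rate = 1 gives hospital_load = -1; vax_rate = 14 gives hospital_load = -14.

-14 to -1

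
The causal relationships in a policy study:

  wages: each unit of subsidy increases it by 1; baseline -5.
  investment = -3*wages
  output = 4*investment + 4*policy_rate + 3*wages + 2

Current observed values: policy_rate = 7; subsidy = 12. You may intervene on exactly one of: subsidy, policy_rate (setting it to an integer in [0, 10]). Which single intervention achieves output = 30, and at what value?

Intervening on subsidy: with other inputs at their observed values, output = -9*subsidy + 75. Solving for 30 gives subsidy = 5, within [0, 10].
Intervening on policy_rate: output = 4*policy_rate - 61. Reaching 30 requires policy_rate = 91/4, not an integer.

set subsidy = 5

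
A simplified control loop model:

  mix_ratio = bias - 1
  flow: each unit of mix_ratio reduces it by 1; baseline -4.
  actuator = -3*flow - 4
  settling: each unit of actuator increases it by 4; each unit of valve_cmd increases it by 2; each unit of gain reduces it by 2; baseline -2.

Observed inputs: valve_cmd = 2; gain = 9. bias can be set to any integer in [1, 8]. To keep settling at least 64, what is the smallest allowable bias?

bias = 5

Substituting into the flow equation gives flow = -bias - 3.
Substituting into the actuator equation gives actuator = 3*bias + 5.
This gives settling = 12*bias + 4.
Require 12*bias + 4 ≥ 64, so bias ≥ 5.
The smallest integer in [1, 8] satisfying this is 5.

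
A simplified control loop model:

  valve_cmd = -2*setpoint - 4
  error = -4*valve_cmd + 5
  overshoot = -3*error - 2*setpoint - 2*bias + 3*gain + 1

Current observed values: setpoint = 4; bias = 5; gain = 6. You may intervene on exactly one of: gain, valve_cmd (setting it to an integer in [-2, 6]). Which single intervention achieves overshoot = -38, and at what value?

set valve_cmd = -2

Intervening on gain: overshoot = 3*gain - 176. Reaching -38 requires gain = 46, outside [-2, 6].
Intervening on valve_cmd: with other inputs at their observed values, overshoot = 12*valve_cmd - 14. Solving for -38 gives valve_cmd = -2, within [-2, 6].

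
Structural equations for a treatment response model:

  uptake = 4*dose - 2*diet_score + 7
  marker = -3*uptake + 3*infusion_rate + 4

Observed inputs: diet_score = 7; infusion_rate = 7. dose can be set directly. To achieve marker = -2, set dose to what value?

Substituting into the uptake equation gives uptake = 4*dose - 7.
Substituting into the marker equation gives marker = -12*dose + 46.
Solve -12*dose + 46 = -2: dose = (-2 - 46) / -12 = 4.

dose = 4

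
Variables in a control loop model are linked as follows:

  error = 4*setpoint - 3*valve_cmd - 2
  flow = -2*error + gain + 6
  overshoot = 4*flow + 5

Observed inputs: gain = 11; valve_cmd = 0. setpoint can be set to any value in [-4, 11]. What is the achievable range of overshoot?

Substituting into the error equation gives error = 4*setpoint - 2.
This gives flow = -8*setpoint + 21.
overshoot becomes -32*setpoint + 89.
Linear in setpoint, so extremes are at the endpoints: setpoint = -4 gives overshoot = 217; setpoint = 11 gives overshoot = -263.

-263 to 217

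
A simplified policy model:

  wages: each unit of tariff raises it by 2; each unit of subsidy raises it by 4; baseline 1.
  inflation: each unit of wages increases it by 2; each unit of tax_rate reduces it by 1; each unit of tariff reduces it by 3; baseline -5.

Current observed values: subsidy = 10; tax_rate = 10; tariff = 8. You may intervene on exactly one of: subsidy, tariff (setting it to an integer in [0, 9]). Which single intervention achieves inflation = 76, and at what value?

set tariff = 9

Intervening on subsidy: inflation = 8*subsidy - 5. Reaching 76 requires subsidy = 81/8, not an integer.
Intervening on tariff: with other inputs at their observed values, inflation = tariff + 67. Solving for 76 gives tariff = 9, within [0, 9].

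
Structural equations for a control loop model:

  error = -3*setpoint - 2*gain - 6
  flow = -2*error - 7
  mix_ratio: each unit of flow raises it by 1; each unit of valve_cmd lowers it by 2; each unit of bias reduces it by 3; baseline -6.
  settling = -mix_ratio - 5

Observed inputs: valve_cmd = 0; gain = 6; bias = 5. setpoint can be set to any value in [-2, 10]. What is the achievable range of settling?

-73 to -1

Substituting into the error equation gives error = -3*setpoint - 18.
flow becomes 6*setpoint + 29.
This gives mix_ratio = 6*setpoint + 8.
So settling = -6*setpoint - 13.
Linear in setpoint, so extremes are at the endpoints: setpoint = -2 gives settling = -1; setpoint = 10 gives settling = -73.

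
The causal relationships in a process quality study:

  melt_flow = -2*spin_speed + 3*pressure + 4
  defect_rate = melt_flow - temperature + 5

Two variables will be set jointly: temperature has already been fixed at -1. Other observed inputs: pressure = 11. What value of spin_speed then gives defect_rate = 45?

spin_speed = -1

With temperature held at -1:
Substituting into the melt_flow equation gives melt_flow = -2*spin_speed + 37.
So defect_rate = -2*spin_speed + 43.
Solve -2*spin_speed + 43 = 45: spin_speed = (45 - 43) / -2 = -1.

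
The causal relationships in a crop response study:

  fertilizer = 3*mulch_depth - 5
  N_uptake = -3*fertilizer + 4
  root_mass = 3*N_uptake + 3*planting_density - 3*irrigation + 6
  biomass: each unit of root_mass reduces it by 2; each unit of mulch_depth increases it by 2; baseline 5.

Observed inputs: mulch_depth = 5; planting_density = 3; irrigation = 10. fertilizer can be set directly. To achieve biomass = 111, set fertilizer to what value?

fertilizer = 5

Intervening on fertilizer fixes its value directly, overriding its dependence on mulch_depth.
Substituting into the root_mass equation gives root_mass = -9*fertilizer - 3.
So biomass = 18*fertilizer + 21.
Solve 18*fertilizer + 21 = 111: fertilizer = (111 - 21) / 18 = 5.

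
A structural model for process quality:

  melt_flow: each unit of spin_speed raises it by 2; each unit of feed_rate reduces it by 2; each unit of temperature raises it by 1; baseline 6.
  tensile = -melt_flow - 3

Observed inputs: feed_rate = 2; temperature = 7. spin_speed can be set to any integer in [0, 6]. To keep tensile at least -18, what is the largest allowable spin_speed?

Substituting into the melt_flow equation gives melt_flow = 2*spin_speed + 9.
So tensile = -2*spin_speed - 12.
Require -2*spin_speed - 12 ≥ -18, so spin_speed ≤ 3.
The largest integer in [0, 6] satisfying this is 3.

spin_speed = 3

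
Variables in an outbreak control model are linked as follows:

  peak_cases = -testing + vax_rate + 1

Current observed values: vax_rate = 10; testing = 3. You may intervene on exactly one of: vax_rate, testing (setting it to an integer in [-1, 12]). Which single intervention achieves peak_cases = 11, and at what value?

Intervening on vax_rate: peak_cases = vax_rate - 2. Reaching 11 requires vax_rate = 13, outside [-1, 12].
Intervening on testing: with other inputs at their observed values, peak_cases = -testing + 11. Solving for 11 gives testing = 0, within [-1, 12].

set testing = 0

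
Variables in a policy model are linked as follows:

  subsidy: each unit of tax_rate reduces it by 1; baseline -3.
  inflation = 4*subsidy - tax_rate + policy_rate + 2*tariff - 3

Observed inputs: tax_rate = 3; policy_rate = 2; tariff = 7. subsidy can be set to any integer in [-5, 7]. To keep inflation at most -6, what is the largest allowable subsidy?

Intervening on subsidy fixes its value directly, overriding its dependence on tax_rate.
Substituting into the inflation equation gives inflation = 4*subsidy + 10.
Require 4*subsidy + 10 ≤ -6, so subsidy ≤ -4.
The largest integer in [-5, 7] satisfying this is -4.

subsidy = -4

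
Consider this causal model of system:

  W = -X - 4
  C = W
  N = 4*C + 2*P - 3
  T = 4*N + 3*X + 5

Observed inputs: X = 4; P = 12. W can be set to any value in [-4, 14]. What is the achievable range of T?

Intervening on W fixes its value directly, overriding its dependence on X.
Substituting into the N equation gives N = 4*W + 21.
Substituting into the T equation gives T = 16*W + 101.
Linear in W, so extremes are at the endpoints: W = -4 gives T = 37; W = 14 gives T = 325.

37 to 325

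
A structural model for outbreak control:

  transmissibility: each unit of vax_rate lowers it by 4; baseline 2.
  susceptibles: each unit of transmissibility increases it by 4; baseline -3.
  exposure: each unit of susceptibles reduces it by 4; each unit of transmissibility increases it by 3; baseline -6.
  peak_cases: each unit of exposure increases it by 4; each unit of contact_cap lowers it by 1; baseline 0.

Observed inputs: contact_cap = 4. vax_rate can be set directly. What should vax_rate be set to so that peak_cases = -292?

Substituting into the susceptibles equation gives susceptibles = -16*vax_rate + 5.
This gives exposure = 52*vax_rate - 20.
This gives peak_cases = 208*vax_rate - 84.
Solve 208*vax_rate - 84 = -292: vax_rate = (-292 + 84) / 208 = -1.

vax_rate = -1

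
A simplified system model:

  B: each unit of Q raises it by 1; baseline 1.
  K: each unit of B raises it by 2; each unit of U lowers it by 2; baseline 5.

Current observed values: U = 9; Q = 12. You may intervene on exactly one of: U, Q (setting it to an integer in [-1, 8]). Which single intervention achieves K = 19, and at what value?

set U = 6

Intervening on U: with other inputs at their observed values, K = -2*U + 31. Solving for 19 gives U = 6, within [-1, 8].
Intervening on Q: K = 2*Q - 11. Reaching 19 requires Q = 15, outside [-1, 8].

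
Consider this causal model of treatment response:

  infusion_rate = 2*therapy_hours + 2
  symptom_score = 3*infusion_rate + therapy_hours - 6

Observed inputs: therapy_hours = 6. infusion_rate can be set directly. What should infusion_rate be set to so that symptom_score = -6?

infusion_rate = -2

Intervening on infusion_rate fixes its value directly, overriding its dependence on therapy_hours.
Substituting into the symptom_score equation gives symptom_score = 3*infusion_rate.
Solve 3*infusion_rate = -6: infusion_rate = -6 / 3 = -2.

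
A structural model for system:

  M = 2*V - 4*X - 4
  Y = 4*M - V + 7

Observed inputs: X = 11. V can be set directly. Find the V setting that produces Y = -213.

V = -4

Substituting into the M equation gives M = 2*V - 48.
This gives Y = 7*V - 185.
Solve 7*V - 185 = -213: V = (-213 + 185) / 7 = -4.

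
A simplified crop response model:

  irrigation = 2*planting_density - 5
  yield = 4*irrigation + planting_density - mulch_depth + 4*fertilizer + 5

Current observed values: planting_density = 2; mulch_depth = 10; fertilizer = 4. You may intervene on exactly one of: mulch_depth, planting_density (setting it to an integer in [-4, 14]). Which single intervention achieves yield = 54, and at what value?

set planting_density = 7

Intervening on mulch_depth: yield = -mulch_depth + 19. Reaching 54 requires mulch_depth = -35, outside [-4, 14].
Intervening on planting_density: with other inputs at their observed values, yield = 9*planting_density - 9. Solving for 54 gives planting_density = 7, within [-4, 14].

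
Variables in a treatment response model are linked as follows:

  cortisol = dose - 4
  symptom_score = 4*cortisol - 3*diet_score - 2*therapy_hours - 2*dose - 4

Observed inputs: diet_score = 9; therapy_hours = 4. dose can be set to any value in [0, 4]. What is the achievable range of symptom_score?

Substituting into the symptom_score equation gives symptom_score = 2*dose - 55.
Linear in dose, so extremes are at the endpoints: dose = 0 gives symptom_score = -55; dose = 4 gives symptom_score = -47.

-55 to -47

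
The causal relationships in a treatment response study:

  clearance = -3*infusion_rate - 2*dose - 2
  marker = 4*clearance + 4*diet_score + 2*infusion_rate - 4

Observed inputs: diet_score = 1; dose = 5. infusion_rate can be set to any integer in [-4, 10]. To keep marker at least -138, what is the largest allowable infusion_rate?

Substituting into the clearance equation gives clearance = -3*infusion_rate - 12.
Substituting into the marker equation gives marker = -10*infusion_rate - 48.
Require -10*infusion_rate - 48 ≥ -138, so infusion_rate ≤ 9.
The largest integer in [-4, 10] satisfying this is 9.

infusion_rate = 9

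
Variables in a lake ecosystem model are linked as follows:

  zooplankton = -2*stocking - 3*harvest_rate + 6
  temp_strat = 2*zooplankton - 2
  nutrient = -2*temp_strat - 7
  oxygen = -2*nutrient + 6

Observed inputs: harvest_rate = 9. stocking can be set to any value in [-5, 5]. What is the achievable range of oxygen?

Substituting into the zooplankton equation gives zooplankton = -2*stocking - 21.
Substituting into the temp_strat equation gives temp_strat = -4*stocking - 44.
nutrient becomes 8*stocking + 81.
Substituting into the oxygen equation gives oxygen = -16*stocking - 156.
Linear in stocking, so extremes are at the endpoints: stocking = -5 gives oxygen = -76; stocking = 5 gives oxygen = -236.

-236 to -76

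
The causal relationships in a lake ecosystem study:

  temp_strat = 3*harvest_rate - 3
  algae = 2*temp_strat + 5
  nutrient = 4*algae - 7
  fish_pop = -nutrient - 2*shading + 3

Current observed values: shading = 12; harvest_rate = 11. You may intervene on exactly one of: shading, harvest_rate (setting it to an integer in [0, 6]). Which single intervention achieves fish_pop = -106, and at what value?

set harvest_rate = 4

Intervening on shading: fish_pop = -2*shading - 250. Reaching -106 requires shading = -72, outside [0, 6].
Intervening on harvest_rate: with other inputs at their observed values, fish_pop = -24*harvest_rate - 10. Solving for -106 gives harvest_rate = 4, within [0, 6].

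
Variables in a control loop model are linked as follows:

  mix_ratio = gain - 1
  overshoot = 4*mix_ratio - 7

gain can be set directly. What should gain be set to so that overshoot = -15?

Substituting into the overshoot equation gives overshoot = 4*gain - 11.
Solve 4*gain - 11 = -15: gain = (-15 + 11) / 4 = -1.

gain = -1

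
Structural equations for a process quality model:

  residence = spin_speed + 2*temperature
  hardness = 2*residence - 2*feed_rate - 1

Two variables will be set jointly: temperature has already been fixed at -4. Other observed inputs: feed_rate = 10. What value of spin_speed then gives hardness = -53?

With temperature held at -4:
Substituting into the residence equation gives residence = spin_speed - 8.
Substituting into the hardness equation gives hardness = 2*spin_speed - 37.
Solve 2*spin_speed - 37 = -53: spin_speed = (-53 + 37) / 2 = -8.

spin_speed = -8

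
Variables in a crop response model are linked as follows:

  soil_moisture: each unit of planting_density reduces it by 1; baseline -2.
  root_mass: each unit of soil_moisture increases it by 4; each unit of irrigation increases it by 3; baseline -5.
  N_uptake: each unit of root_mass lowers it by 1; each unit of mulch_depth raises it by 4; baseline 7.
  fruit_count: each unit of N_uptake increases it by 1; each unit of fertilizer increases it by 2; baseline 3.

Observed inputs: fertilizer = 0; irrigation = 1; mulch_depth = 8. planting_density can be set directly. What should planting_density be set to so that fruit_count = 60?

Substituting into the root_mass equation gives root_mass = -4*planting_density - 10.
This gives N_uptake = 4*planting_density + 49.
This gives fruit_count = 4*planting_density + 52.
Solve 4*planting_density + 52 = 60: planting_density = (60 - 52) / 4 = 2.

planting_density = 2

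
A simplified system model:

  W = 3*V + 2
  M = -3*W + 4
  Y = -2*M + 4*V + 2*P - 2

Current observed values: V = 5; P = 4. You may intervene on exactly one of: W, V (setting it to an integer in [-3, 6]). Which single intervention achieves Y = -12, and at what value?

set V = -1

Intervening on W: Y = 6*W + 18. Reaching -12 requires W = -5, outside [-3, 6].
Intervening on V: with other inputs at their observed values, Y = 22*V + 10. Solving for -12 gives V = -1, within [-3, 6].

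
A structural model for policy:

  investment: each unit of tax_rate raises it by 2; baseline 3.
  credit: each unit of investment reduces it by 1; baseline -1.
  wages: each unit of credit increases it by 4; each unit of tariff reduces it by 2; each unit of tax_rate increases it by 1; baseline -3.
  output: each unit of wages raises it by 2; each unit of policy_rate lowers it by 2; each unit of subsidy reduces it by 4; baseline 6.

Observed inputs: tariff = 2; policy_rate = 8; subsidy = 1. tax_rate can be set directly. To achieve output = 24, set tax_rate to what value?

tax_rate = -6

Substituting into the credit equation gives credit = -2*tax_rate - 4.
Substituting into the wages equation gives wages = -7*tax_rate - 23.
Substituting into the output equation gives output = -14*tax_rate - 60.
Solve -14*tax_rate - 60 = 24: tax_rate = (24 + 60) / -14 = -6.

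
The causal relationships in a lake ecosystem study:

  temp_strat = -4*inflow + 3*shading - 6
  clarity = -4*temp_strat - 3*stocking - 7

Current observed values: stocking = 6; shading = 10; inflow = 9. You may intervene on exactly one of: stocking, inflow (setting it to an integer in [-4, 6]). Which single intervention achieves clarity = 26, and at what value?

Intervening on stocking: with other inputs at their observed values, clarity = -3*stocking + 41. Solving for 26 gives stocking = 5, within [-4, 6].
Intervening on inflow: clarity = 16*inflow - 121. Reaching 26 requires inflow = 147/16, not an integer.

set stocking = 5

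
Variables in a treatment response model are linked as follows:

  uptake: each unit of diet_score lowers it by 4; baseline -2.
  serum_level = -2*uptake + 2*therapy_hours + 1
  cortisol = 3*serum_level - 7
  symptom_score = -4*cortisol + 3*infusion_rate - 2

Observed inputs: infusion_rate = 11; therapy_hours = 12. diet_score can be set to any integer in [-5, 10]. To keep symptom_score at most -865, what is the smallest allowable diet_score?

diet_score = 6

Substituting into the serum_level equation gives serum_level = 8*diet_score + 29.
Substituting into the cortisol equation gives cortisol = 24*diet_score + 80.
Substituting into the symptom_score equation gives symptom_score = -96*diet_score - 289.
Require -96*diet_score - 289 ≤ -865, so diet_score ≥ 6.
The smallest integer in [-5, 10] satisfying this is 6.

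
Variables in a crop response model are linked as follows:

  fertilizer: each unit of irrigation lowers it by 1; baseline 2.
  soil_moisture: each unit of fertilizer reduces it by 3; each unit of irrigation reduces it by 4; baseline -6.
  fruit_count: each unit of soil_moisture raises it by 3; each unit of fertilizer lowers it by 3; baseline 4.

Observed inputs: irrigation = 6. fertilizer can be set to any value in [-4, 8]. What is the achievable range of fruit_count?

Intervening on fertilizer fixes its value directly, overriding its dependence on irrigation.
Substituting into the soil_moisture equation gives soil_moisture = -3*fertilizer - 30.
fruit_count becomes -12*fertilizer - 86.
Linear in fertilizer, so extremes are at the endpoints: fertilizer = -4 gives fruit_count = -38; fertilizer = 8 gives fruit_count = -182.

-182 to -38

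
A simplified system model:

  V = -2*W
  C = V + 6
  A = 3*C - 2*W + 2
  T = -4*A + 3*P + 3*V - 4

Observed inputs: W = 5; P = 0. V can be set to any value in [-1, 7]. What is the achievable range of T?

-107 to -35

Intervening on V fixes its value directly, overriding its dependence on W.
Substituting into the A equation gives A = 3*V + 10.
So T = -9*V - 44.
Linear in V, so extremes are at the endpoints: V = -1 gives T = -35; V = 7 gives T = -107.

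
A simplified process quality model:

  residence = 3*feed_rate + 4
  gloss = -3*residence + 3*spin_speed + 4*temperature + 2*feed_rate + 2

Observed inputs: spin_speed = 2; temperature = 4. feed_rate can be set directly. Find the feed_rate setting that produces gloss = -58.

Substituting into the gloss equation gives gloss = -7*feed_rate + 12.
Solve -7*feed_rate + 12 = -58: feed_rate = (-58 - 12) / -7 = 10.

feed_rate = 10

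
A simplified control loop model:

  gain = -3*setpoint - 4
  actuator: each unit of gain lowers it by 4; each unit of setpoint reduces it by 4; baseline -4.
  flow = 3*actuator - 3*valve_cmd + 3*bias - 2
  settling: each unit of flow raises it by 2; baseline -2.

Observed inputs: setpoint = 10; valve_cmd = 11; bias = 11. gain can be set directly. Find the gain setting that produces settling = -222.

Intervening on gain fixes its value directly, overriding its dependence on setpoint.
Substituting into the actuator equation gives actuator = -4*gain - 44.
So flow = -12*gain - 134.
This gives settling = -24*gain - 270.
Solve -24*gain - 270 = -222: gain = (-222 + 270) / -24 = -2.

gain = -2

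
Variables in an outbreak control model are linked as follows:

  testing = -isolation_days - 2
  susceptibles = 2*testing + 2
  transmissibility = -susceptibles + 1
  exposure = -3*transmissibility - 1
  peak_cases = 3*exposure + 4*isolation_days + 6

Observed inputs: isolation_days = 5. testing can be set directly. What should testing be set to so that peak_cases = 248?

testing = 12

Intervening on testing fixes its value directly, overriding its dependence on isolation_days.
Substituting into the transmissibility equation gives transmissibility = -2*testing - 1.
Substituting into the exposure equation gives exposure = 6*testing + 2.
Substituting into the peak_cases equation gives peak_cases = 18*testing + 32.
Solve 18*testing + 32 = 248: testing = (248 - 32) / 18 = 12.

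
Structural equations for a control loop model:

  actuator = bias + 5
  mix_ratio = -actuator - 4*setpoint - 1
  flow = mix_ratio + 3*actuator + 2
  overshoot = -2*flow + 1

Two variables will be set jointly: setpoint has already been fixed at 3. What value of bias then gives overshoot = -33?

bias = 9

With setpoint held at 3:
Substituting into the mix_ratio equation gives mix_ratio = -bias - 18.
Substituting into the flow equation gives flow = 2*bias - 1.
So overshoot = -4*bias + 3.
Solve -4*bias + 3 = -33: bias = (-33 - 3) / -4 = 9.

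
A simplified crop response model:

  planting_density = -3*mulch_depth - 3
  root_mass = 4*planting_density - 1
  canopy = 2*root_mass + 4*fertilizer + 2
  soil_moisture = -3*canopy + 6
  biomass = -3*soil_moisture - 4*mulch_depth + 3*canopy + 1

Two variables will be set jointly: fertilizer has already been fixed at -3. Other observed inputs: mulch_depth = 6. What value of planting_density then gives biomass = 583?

planting_density = 8

With fertilizer held at -3:
Intervening on planting_density fixes its value directly, overriding its dependence on mulch_depth.
Substituting into the canopy equation gives canopy = 8*planting_density - 12.
So soil_moisture = -24*planting_density + 42.
Substituting into the biomass equation gives biomass = 96*planting_density - 185.
Solve 96*planting_density - 185 = 583: planting_density = (583 + 185) / 96 = 8.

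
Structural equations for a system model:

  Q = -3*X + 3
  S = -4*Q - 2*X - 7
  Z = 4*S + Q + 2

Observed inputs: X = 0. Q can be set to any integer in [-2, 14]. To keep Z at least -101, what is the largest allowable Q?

Intervening on Q fixes its value directly, overriding its dependence on X.
Substituting into the S equation gives S = -4*Q - 7.
Substituting into the Z equation gives Z = -15*Q - 26.
Require -15*Q - 26 ≥ -101, so Q ≤ 5.
The largest integer in [-2, 14] satisfying this is 5.

Q = 5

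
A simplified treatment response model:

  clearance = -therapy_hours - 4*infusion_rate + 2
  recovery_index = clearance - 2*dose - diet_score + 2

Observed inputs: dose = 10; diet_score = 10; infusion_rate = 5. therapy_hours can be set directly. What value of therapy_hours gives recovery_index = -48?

therapy_hours = 2

Substituting into the clearance equation gives clearance = -therapy_hours - 18.
Substituting into the recovery_index equation gives recovery_index = -therapy_hours - 46.
Solve -therapy_hours - 46 = -48: therapy_hours = (-48 + 46) / -1 = 2.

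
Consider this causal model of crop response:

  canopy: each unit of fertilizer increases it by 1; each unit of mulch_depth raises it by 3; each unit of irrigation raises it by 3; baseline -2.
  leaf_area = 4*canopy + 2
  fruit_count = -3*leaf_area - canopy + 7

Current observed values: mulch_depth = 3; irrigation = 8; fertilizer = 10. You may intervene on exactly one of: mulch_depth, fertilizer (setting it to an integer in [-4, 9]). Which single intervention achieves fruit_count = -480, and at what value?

set fertilizer = 6

Intervening on mulch_depth: fruit_count = -39*mulch_depth - 415. Reaching -480 requires mulch_depth = 5/3, not an integer.
Intervening on fertilizer: with other inputs at their observed values, fruit_count = -13*fertilizer - 402. Solving for -480 gives fertilizer = 6, within [-4, 9].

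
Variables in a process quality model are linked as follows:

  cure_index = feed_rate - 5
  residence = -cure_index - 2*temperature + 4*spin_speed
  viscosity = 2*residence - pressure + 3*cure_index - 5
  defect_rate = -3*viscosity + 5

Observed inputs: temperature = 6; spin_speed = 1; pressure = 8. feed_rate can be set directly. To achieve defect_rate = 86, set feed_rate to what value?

feed_rate = 7

Substituting into the residence equation gives residence = -feed_rate - 3.
This gives viscosity = feed_rate - 34.
defect_rate becomes -3*feed_rate + 107.
Solve -3*feed_rate + 107 = 86: feed_rate = (86 - 107) / -3 = 7.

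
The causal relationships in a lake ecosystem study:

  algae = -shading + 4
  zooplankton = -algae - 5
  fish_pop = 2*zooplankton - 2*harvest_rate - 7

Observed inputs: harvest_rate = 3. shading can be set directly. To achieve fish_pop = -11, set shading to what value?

Substituting into the zooplankton equation gives zooplankton = shading - 9.
So fish_pop = 2*shading - 31.
Solve 2*shading - 31 = -11: shading = (-11 + 31) / 2 = 10.

shading = 10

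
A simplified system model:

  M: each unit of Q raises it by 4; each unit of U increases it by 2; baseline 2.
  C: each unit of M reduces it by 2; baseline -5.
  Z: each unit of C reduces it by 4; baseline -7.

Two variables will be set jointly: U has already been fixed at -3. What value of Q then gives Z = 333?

With U held at -3:
Substituting into the M equation gives M = 4*Q - 4.
This gives C = -8*Q + 3.
This gives Z = 32*Q - 19.
Solve 32*Q - 19 = 333: Q = (333 + 19) / 32 = 11.

Q = 11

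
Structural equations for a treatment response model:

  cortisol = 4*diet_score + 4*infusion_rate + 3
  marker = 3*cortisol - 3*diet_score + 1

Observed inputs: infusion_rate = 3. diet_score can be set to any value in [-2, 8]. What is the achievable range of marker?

Substituting into the cortisol equation gives cortisol = 4*diet_score + 15.
marker becomes 9*diet_score + 46.
Linear in diet_score, so extremes are at the endpoints: diet_score = -2 gives marker = 28; diet_score = 8 gives marker = 118.

28 to 118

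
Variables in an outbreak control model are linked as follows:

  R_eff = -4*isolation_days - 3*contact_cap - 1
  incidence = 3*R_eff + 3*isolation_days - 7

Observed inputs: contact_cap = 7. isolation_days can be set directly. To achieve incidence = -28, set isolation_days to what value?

isolation_days = -5

Substituting into the R_eff equation gives R_eff = -4*isolation_days - 22.
incidence becomes -9*isolation_days - 73.
Solve -9*isolation_days - 73 = -28: isolation_days = (-28 + 73) / -9 = -5.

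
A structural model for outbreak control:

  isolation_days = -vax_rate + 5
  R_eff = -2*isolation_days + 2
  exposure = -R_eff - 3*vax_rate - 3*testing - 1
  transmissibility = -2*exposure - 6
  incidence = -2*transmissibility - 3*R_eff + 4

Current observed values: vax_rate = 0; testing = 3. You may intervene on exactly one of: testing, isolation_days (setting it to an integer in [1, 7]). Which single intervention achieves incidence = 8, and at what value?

set testing = 5

Intervening on testing: with other inputs at their observed values, incidence = -12*testing + 68. Solving for 8 gives testing = 5, within [1, 7].
Intervening on isolation_days: incidence = 14*isolation_days - 38. Reaching 8 requires isolation_days = 23/7, not an integer.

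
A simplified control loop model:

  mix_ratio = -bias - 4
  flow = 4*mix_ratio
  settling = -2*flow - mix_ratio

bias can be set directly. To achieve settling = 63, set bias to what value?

bias = 3

Substituting into the flow equation gives flow = -4*bias - 16.
settling becomes 9*bias + 36.
Solve 9*bias + 36 = 63: bias = (63 - 36) / 9 = 3.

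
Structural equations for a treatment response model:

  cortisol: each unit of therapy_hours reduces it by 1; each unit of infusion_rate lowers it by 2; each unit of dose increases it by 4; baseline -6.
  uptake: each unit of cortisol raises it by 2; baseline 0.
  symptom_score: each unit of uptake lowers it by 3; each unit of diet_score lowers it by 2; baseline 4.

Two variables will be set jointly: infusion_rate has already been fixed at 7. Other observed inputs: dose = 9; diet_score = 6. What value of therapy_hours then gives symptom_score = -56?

With infusion_rate held at 7:
Substituting into the cortisol equation gives cortisol = -therapy_hours + 16.
Substituting into the uptake equation gives uptake = -2*therapy_hours + 32.
Substituting into the symptom_score equation gives symptom_score = 6*therapy_hours - 104.
Solve 6*therapy_hours - 104 = -56: therapy_hours = (-56 + 104) / 6 = 8.

therapy_hours = 8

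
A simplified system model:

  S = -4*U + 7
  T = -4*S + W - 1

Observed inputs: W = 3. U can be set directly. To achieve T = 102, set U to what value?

U = 8

Substituting into the T equation gives T = 16*U - 26.
Solve 16*U - 26 = 102: U = (102 + 26) / 16 = 8.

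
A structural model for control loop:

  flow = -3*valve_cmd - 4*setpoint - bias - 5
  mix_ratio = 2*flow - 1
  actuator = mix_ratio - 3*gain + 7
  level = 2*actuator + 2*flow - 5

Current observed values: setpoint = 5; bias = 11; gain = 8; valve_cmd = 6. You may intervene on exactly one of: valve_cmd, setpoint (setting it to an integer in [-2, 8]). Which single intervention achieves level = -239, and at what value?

Intervening on valve_cmd: with other inputs at their observed values, level = -18*valve_cmd - 257. Solving for -239 gives valve_cmd = -1, within [-2, 8].
Intervening on setpoint: level = -24*setpoint - 245. Reaching -239 requires setpoint = -1/4, not an integer.

set valve_cmd = -1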